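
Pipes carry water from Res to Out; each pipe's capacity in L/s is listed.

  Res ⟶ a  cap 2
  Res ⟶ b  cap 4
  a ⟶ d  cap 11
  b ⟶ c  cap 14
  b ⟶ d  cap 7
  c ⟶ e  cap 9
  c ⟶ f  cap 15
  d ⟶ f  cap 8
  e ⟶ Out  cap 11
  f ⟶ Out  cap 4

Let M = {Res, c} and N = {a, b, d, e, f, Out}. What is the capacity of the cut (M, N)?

Edges leaving {Res, c}: Res→a (2), Res→b (4), c→e (9), c→f (15).
Cut capacity = 2 + 4 + 9 + 15 = 30.

30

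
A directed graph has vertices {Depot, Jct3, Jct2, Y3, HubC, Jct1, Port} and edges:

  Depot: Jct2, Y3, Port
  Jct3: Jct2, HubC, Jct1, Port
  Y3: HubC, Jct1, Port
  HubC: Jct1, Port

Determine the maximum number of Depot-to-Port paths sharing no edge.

2

Assign every edge capacity 1; by Menger, the answer equals the max flow.
Path Depot→Port (+1); total 1.
Path Depot→Y3→Port (+1); total 2.
No residual Depot→Port path; max flow = 2.
Certifying cut of size 2: {Depot→Port, Depot→Y3}.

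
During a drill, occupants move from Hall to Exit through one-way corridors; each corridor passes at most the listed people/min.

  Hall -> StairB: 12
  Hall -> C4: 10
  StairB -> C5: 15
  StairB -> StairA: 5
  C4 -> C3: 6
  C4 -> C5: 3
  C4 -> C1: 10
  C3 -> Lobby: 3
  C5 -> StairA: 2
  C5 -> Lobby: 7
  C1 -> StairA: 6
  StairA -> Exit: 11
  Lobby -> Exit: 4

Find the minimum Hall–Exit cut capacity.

15

Augment Hall→StairB→StairA→Exit: bottleneck 5, flow now 5.
Augment Hall→StairB→C5→StairA→Exit: bottleneck 2, flow now 7.
Augment Hall→StairB→C5→Lobby→Exit: bottleneck 4, flow now 11.
Augment Hall→C4→C1→StairA→Exit: bottleneck 4, flow now 15.
No augmenting path remains; maximum flow = 15.
By max-flow min-cut, the minimum cut capacity equals the max flow.
In the residual graph, reachable from Hall: {Hall, StairB, C4, C3, C5, C1, StairA, Lobby}.
Min-cut edges: StairA→Exit (11), Lobby→Exit (4); capacity 11 + 4 = 15.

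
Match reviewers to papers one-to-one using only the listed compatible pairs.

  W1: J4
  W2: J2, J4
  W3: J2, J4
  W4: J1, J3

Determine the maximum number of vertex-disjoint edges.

3

Unit-capacity flow: source→left, listed edges, right→sink; max matching = max flow.
Augmenting path W1→J4 (+1); matched 1.
Augmenting path W2→J2 (+1); matched 2.
Augmenting path W4→J1 (+1); matched 3.
No augmenting path remains; maximum matching = 3.
König certificate: {W4, J2, J4} is a vertex cover of size 3 (every listed pair touches it), so no matching can be larger.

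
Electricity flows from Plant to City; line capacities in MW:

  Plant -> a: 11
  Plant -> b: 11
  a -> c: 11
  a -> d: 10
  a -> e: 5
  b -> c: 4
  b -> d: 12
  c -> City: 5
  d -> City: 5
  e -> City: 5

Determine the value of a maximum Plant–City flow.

15

Augment Plant→a→c→City: bottleneck 5, flow now 5.
Augment Plant→a→d→City: bottleneck 5, flow now 10.
Augment Plant→a→e→City: bottleneck 1, flow now 11.
Augment Plant→b→c→a→e→City: bottleneck 4, flow now 15. (uses reverse residual edge)
No augmenting path remains; maximum flow = 15.
In the residual graph, reachable from Plant: {Plant, a, b, c, d}.
Min-cut edges: a→e (5), c→City (5), d→City (5); capacity 5 + 5 + 5 = 15.
This cut is saturated, so no flow can exceed 15.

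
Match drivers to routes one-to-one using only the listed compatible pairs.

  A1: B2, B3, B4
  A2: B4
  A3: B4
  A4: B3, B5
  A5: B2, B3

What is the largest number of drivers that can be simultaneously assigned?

4

Unit-capacity flow: source→left, listed edges, right→sink; max matching = max flow.
Augmenting path A1→B2 (+1); matched 1.
Augmenting path A2→B4 (+1); matched 2.
Augmenting path A4→B3 (+1); matched 3.
Augmenting path A5→B3→A4→B5 (+1); matched 4.
No augmenting path remains; maximum matching = 4.
König certificate: {A1, A4, A5, B4} is a vertex cover of size 4 (every listed pair touches it), so no matching can be larger.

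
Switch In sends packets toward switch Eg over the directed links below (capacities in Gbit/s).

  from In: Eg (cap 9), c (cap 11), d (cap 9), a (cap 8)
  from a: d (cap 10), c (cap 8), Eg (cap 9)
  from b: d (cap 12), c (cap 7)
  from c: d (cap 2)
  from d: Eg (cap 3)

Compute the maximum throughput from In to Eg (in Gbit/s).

20

Augment In→Eg: bottleneck 9, flow now 9.
Augment In→a→Eg: bottleneck 8, flow now 17.
Augment In→d→Eg: bottleneck 3, flow now 20.
No augmenting path remains; maximum flow = 20.
In the residual graph, reachable from In: {In, c, d}.
Min-cut edges: In→a (8), In→Eg (9), d→Eg (3); capacity 8 + 9 + 3 = 20.
This cut is saturated, so no flow can exceed 20.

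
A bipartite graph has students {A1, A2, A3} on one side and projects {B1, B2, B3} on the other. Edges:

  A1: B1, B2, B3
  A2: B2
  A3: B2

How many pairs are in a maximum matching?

2

Unit-capacity flow: source→left, listed edges, right→sink; max matching = max flow.
Augmenting path A1→B1 (+1); matched 1.
Augmenting path A2→B2 (+1); matched 2.
No augmenting path remains; maximum matching = 2.
König certificate: {A1, B2} is a vertex cover of size 2 (every listed pair touches it), so no matching can be larger.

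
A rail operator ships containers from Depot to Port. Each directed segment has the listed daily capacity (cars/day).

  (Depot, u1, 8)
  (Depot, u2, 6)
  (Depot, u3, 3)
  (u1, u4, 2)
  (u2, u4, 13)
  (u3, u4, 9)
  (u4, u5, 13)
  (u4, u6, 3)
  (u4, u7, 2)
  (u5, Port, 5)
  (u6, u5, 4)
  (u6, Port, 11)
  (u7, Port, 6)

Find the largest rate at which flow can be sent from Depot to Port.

10

Augment Depot→u1→u4→u5→Port: bottleneck 2, flow now 2.
Augment Depot→u2→u4→u5→Port: bottleneck 3, flow now 5.
Augment Depot→u2→u4→u6→Port: bottleneck 3, flow now 8.
Augment Depot→u3→u4→u7→Port: bottleneck 2, flow now 10.
No augmenting path remains; maximum flow = 10.
In the residual graph, reachable from Depot: {Depot, u1, u2, u3, u4, u5}.
Min-cut edges: u4→u6 (3), u4→u7 (2), u5→Port (5); capacity 3 + 2 + 5 = 10.
This cut is saturated, so no flow can exceed 10.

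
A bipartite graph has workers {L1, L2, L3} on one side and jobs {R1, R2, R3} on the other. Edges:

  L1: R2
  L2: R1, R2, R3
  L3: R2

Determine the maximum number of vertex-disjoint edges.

Unit-capacity flow: source→left, listed edges, right→sink; max matching = max flow.
Augmenting path L1→R2 (+1); matched 1.
Augmenting path L2→R1 (+1); matched 2.
No augmenting path remains; maximum matching = 2.
König certificate: {L2, R2} is a vertex cover of size 2 (every listed pair touches it), so no matching can be larger.

2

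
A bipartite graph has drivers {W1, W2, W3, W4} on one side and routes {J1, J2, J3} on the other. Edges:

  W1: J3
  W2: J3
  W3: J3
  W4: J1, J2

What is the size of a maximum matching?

2

Unit-capacity flow: source→left, listed edges, right→sink; max matching = max flow.
Augmenting path W1→J3 (+1); matched 1.
Augmenting path W4→J1 (+1); matched 2.
No augmenting path remains; maximum matching = 2.
König certificate: {W4, J3} is a vertex cover of size 2 (every listed pair touches it), so no matching can be larger.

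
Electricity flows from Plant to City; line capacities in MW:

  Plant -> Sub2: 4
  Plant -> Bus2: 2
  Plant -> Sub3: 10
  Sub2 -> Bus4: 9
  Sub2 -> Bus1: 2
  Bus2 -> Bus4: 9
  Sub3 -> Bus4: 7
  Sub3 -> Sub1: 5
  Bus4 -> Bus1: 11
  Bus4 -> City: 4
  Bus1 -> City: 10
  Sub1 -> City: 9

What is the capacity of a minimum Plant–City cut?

Augment Plant→Sub2→Bus4→City: bottleneck 4, flow now 4.
Augment Plant→Sub3→Sub1→City: bottleneck 5, flow now 9.
Augment Plant→Bus2→Bus4→Bus1→City: bottleneck 2, flow now 11.
Augment Plant→Sub3→Bus4→Bus1→City: bottleneck 5, flow now 16.
No augmenting path remains; maximum flow = 16.
By max-flow min-cut, the minimum cut capacity equals the max flow.
In the residual graph, reachable from Plant: {Plant}.
Min-cut edges: Plant→Sub2 (4), Plant→Bus2 (2), Plant→Sub3 (10); capacity 4 + 2 + 10 = 16.

16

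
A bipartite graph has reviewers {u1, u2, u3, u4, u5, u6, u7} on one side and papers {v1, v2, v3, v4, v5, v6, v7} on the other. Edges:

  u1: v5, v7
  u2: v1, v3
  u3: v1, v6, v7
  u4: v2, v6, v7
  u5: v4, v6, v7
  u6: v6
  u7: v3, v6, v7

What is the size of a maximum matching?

Unit-capacity flow: source→left, listed edges, right→sink; max matching = max flow.
Augmenting path u1→v5 (+1); matched 1.
Augmenting path u2→v1 (+1); matched 2.
Augmenting path u3→v6 (+1); matched 3.
Augmenting path u4→v2 (+1); matched 4.
Augmenting path u5→v4 (+1); matched 5.
Augmenting path u7→v3 (+1); matched 6.
Augmenting path u6→v6→u3→v7 (+1); matched 7.
No augmenting path remains; maximum matching = 7.
König certificate: {u1, u2, u3, u4, u5, u6, u7} is a vertex cover of size 7 (every listed pair touches it), so no matching can be larger.

7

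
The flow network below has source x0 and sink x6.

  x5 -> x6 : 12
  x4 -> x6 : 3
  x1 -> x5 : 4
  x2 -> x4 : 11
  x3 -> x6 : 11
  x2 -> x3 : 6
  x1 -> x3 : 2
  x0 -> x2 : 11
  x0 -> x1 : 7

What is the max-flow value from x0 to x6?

15

Augment x0→x1→x3→x6: bottleneck 2, flow now 2.
Augment x0→x1→x5→x6: bottleneck 4, flow now 6.
Augment x0→x2→x3→x6: bottleneck 6, flow now 12.
Augment x0→x2→x4→x6: bottleneck 3, flow now 15.
No augmenting path remains; maximum flow = 15.
In the residual graph, reachable from x0: {x0, x1, x2, x4}.
Min-cut edges: x1→x3 (2), x1→x5 (4), x2→x3 (6), x4→x6 (3); capacity 2 + 4 + 6 + 3 = 15.
This cut is saturated, so no flow can exceed 15.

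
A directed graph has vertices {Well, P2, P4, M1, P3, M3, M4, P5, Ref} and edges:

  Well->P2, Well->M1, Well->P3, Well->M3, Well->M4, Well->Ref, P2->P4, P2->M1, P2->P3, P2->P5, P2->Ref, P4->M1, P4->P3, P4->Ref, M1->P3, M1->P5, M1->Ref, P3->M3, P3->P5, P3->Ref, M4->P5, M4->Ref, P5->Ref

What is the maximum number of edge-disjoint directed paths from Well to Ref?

5

Assign every edge capacity 1; by Menger, the answer equals the max flow.
Path Well→Ref (+1); total 1.
Path Well→P2→Ref (+1); total 2.
Path Well→M1→Ref (+1); total 3.
Path Well→P3→Ref (+1); total 4.
Path Well→M4→Ref (+1); total 5.
No residual Well→Ref path; max flow = 5.
Certifying cut of size 5: {Well→M1, Well→M4, Well→P2, Well→P3, Well→Ref}.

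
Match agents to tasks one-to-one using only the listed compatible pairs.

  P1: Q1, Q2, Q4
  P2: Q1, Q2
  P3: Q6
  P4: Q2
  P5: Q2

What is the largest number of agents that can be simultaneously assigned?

4

Unit-capacity flow: source→left, listed edges, right→sink; max matching = max flow.
Augmenting path P1→Q1 (+1); matched 1.
Augmenting path P2→Q2 (+1); matched 2.
Augmenting path P3→Q6 (+1); matched 3.
Augmenting path P4→Q2→P2→Q1→P1→Q4 (+1); matched 4.
No augmenting path remains; maximum matching = 4.
König certificate: {P1, P2, P3, Q2} is a vertex cover of size 4 (every listed pair touches it), so no matching can be larger.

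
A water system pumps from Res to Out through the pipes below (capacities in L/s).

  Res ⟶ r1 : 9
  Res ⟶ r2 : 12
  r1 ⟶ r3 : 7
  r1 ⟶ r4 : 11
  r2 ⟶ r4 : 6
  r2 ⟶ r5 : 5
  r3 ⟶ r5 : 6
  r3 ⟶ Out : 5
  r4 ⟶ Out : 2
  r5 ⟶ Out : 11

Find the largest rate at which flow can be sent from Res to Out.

Augment Res→r1→r3→Out: bottleneck 5, flow now 5.
Augment Res→r1→r4→Out: bottleneck 2, flow now 7.
Augment Res→r2→r5→Out: bottleneck 5, flow now 12.
Augment Res→r1→r3→r5→Out: bottleneck 2, flow now 14.
No augmenting path remains; maximum flow = 14.
In the residual graph, reachable from Res: {Res, r1, r2, r4}.
Min-cut edges: r1→r3 (7), r2→r5 (5), r4→Out (2); capacity 7 + 5 + 2 = 14.
This cut is saturated, so no flow can exceed 14.

14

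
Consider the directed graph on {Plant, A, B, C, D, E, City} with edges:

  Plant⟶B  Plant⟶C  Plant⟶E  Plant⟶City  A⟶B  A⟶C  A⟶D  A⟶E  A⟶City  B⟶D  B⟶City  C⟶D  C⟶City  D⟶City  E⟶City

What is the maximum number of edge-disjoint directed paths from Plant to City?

Assign every edge capacity 1; by Menger, the answer equals the max flow.
Path Plant→City (+1); total 1.
Path Plant→B→City (+1); total 2.
Path Plant→C→City (+1); total 3.
Path Plant→E→City (+1); total 4.
No residual Plant→City path; max flow = 4.
Certifying cut of size 4: {Plant→B, Plant→C, Plant→City, Plant→E}.

4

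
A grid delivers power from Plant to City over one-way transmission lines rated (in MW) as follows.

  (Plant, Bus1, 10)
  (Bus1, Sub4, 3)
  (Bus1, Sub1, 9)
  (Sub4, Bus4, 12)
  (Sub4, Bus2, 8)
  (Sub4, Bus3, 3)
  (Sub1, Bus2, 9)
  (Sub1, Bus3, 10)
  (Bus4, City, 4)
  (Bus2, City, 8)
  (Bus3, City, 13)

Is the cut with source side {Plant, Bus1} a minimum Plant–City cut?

Given cut capacity: 3 + 9 = 12.
Augment Plant→Bus1→Sub4→Bus4→City: bottleneck 3, flow now 3.
Augment Plant→Bus1→Sub1→Bus2→City: bottleneck 7, flow now 10.
No augmenting path remains; maximum flow = 10.
In the residual graph, reachable from Plant: {Plant}.
Min-cut edges: Plant→Bus1 (10); capacity 10 = 10.
Cut capacity 12 exceeds the max flow 10, so it is not minimum.

No — its capacity is 12, but the minimum cut has capacity 10.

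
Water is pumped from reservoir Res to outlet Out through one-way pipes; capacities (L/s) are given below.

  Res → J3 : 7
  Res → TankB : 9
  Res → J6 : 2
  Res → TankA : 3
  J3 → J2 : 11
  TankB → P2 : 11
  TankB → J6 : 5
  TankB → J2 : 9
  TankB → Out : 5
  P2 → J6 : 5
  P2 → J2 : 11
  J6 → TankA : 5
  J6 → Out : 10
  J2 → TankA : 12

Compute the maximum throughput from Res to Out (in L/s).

Augment Res→TankB→Out: bottleneck 5, flow now 5.
Augment Res→J6→Out: bottleneck 2, flow now 7.
Augment Res→TankB→J6→Out: bottleneck 4, flow now 11.
No augmenting path remains; maximum flow = 11.
In the residual graph, reachable from Res: {Res, J3, J2, TankA}.
Min-cut edges: Res→TankB (9), Res→J6 (2); capacity 9 + 2 = 11.
This cut is saturated, so no flow can exceed 11.

11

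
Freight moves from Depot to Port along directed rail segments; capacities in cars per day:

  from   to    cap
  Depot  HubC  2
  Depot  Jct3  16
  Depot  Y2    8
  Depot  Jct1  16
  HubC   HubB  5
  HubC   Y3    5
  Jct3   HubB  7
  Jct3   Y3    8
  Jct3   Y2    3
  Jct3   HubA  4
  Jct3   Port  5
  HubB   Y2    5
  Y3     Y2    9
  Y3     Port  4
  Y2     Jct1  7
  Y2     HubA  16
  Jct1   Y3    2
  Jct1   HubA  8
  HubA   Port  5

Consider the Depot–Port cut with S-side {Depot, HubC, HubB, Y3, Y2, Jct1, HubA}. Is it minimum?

Given cut capacity: 16 + 4 + 5 = 25.
Augment Depot→Jct3→Port: bottleneck 5, flow now 5.
Augment Depot→HubC→Y3→Port: bottleneck 2, flow now 7.
Augment Depot→Jct3→Y3→Port: bottleneck 2, flow now 9.
Augment Depot→Jct3→HubA→Port: bottleneck 4, flow now 13.
Augment Depot→Y2→HubA→Port: bottleneck 1, flow now 14.
No augmenting path remains; maximum flow = 14.
In the residual graph, reachable from Depot: {Depot, HubC, Jct3, HubB, Y3, Y2, Jct1, HubA}.
Min-cut edges: Jct3→Port (5), Y3→Port (4), HubA→Port (5); capacity 5 + 4 + 5 = 14.
Cut capacity 25 exceeds the max flow 14, so it is not minimum.

No — its capacity is 25, but the minimum cut has capacity 14.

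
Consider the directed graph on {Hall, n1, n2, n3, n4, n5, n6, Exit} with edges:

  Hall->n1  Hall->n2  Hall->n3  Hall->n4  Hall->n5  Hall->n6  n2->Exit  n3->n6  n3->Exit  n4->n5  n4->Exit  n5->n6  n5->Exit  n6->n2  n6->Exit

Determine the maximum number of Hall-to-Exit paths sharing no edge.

5

Assign every edge capacity 1; by Menger, the answer equals the max flow.
Path Hall→n2→Exit (+1); total 1.
Path Hall→n3→Exit (+1); total 2.
Path Hall→n4→Exit (+1); total 3.
Path Hall→n5→Exit (+1); total 4.
Path Hall→n6→Exit (+1); total 5.
No residual Hall→Exit path; max flow = 5.
Certifying cut of size 5: {Hall→n2, Hall→n3, Hall→n4, Hall→n5, Hall→n6}.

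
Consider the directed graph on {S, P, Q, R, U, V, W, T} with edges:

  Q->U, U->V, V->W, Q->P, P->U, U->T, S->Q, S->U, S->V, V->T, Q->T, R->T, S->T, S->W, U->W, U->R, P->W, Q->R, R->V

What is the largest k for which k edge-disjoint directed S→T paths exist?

4

Assign every edge capacity 1; by Menger, the answer equals the max flow.
Path S→T (+1); total 1.
Path S→Q→T (+1); total 2.
Path S→U→T (+1); total 3.
Path S→V→T (+1); total 4.
No residual S→T path; max flow = 4.
Certifying cut of size 4: {S→Q, S→T, S→U, S→V}.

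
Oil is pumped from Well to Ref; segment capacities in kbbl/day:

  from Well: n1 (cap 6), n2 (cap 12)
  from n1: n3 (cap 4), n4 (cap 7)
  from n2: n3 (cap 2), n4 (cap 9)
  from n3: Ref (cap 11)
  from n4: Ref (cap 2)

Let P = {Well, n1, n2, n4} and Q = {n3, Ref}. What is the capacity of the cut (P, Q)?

Edges leaving {Well, n1, n2, n4}: n1→n3 (4), n2→n3 (2), n4→Ref (2).
Cut capacity = 4 + 2 + 2 = 8.

8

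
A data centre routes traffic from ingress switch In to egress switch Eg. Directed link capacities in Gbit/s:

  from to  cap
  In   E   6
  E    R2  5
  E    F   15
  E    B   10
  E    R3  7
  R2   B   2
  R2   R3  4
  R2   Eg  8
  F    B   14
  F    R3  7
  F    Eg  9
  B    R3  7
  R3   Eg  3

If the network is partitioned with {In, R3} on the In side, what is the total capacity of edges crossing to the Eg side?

Edges leaving {In, R3}: In→E (6), R3→Eg (3).
Cut capacity = 6 + 3 = 9.

9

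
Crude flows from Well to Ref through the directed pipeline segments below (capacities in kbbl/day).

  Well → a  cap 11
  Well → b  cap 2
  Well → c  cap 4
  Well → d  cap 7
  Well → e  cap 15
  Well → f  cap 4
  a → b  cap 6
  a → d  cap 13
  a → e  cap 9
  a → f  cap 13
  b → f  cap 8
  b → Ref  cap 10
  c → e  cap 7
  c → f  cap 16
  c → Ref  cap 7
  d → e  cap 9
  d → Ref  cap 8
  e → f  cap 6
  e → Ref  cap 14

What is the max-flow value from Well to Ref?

34

Augment Well→b→Ref: bottleneck 2, flow now 2.
Augment Well→c→Ref: bottleneck 4, flow now 6.
Augment Well→d→Ref: bottleneck 7, flow now 13.
Augment Well→e→Ref: bottleneck 14, flow now 27.
Augment Well→a→b→Ref: bottleneck 6, flow now 33.
Augment Well→a→d→Ref: bottleneck 1, flow now 34.
No augmenting path remains; maximum flow = 34.
In the residual graph, reachable from Well: {Well, a, d, e, f}.
Min-cut edges: Well→b (2), Well→c (4), a→b (6), d→Ref (8), e→Ref (14); capacity 2 + 4 + 6 + 8 + 14 = 34.
This cut is saturated, so no flow can exceed 34.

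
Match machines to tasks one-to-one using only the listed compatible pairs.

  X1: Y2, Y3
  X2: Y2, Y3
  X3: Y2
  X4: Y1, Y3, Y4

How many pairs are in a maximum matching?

Unit-capacity flow: source→left, listed edges, right→sink; max matching = max flow.
Augmenting path X1→Y2 (+1); matched 1.
Augmenting path X2→Y3 (+1); matched 2.
Augmenting path X4→Y1 (+1); matched 3.
No augmenting path remains; maximum matching = 3.
König certificate: {X4, Y2, Y3} is a vertex cover of size 3 (every listed pair touches it), so no matching can be larger.

3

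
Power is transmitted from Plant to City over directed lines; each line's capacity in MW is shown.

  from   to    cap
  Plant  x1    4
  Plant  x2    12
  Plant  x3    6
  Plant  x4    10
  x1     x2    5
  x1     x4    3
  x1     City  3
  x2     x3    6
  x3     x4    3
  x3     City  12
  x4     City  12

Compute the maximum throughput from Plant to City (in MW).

Augment Plant→x1→City: bottleneck 3, flow now 3.
Augment Plant→x3→City: bottleneck 6, flow now 9.
Augment Plant→x4→City: bottleneck 10, flow now 19.
Augment Plant→x1→x4→City: bottleneck 1, flow now 20.
Augment Plant→x2→x3→City: bottleneck 6, flow now 26.
No augmenting path remains; maximum flow = 26.
In the residual graph, reachable from Plant: {Plant, x2}.
Min-cut edges: Plant→x1 (4), Plant→x3 (6), Plant→x4 (10), x2→x3 (6); capacity 4 + 6 + 10 + 6 = 26.
This cut is saturated, so no flow can exceed 26.

26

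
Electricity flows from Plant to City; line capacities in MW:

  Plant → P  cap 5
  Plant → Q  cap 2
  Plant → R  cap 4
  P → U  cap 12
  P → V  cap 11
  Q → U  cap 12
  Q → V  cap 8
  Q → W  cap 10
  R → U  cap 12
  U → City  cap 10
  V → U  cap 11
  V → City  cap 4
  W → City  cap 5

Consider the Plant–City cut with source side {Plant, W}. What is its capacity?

16

Edges leaving {Plant, W}: Plant→P (5), Plant→Q (2), Plant→R (4), W→City (5).
Cut capacity = 5 + 2 + 4 + 5 = 16.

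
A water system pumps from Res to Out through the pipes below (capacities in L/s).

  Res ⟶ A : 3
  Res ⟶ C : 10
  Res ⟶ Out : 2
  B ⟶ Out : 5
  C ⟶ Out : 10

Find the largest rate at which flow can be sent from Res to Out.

12

Augment Res→Out: bottleneck 2, flow now 2.
Augment Res→C→Out: bottleneck 10, flow now 12.
No augmenting path remains; maximum flow = 12.
In the residual graph, reachable from Res: {Res, A}.
Min-cut edges: Res→C (10), Res→Out (2); capacity 10 + 2 = 12.
This cut is saturated, so no flow can exceed 12.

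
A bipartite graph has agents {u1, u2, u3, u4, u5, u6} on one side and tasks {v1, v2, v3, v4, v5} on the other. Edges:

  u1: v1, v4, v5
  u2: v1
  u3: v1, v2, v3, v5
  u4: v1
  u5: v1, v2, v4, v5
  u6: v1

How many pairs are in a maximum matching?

Unit-capacity flow: source→left, listed edges, right→sink; max matching = max flow.
Augmenting path u1→v1 (+1); matched 1.
Augmenting path u3→v2 (+1); matched 2.
Augmenting path u5→v4 (+1); matched 3.
Augmenting path u2→v1→u1→v5 (+1); matched 4.
No augmenting path remains; maximum matching = 4.
König certificate: {u1, u3, u5, v1} is a vertex cover of size 4 (every listed pair touches it), so no matching can be larger.

4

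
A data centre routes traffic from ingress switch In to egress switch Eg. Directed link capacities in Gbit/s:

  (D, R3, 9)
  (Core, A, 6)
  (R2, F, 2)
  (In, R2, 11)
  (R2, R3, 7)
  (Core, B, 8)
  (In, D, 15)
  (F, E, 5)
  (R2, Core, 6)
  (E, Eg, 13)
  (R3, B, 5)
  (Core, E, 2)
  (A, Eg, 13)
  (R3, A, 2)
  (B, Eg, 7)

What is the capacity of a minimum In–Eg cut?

Augment In→D→R3→A→Eg: bottleneck 2, flow now 2.
Augment In→D→R3→B→Eg: bottleneck 5, flow now 7.
Augment In→R2→F→E→Eg: bottleneck 2, flow now 9.
Augment In→R2→Core→E→Eg: bottleneck 2, flow now 11.
Augment In→R2→Core→A→Eg: bottleneck 4, flow now 15.
No augmenting path remains; maximum flow = 15.
By max-flow min-cut, the minimum cut capacity equals the max flow.
In the residual graph, reachable from In: {In, D, R2, R3}.
Min-cut edges: R2→F (2), R2→Core (6), R3→A (2), R3→B (5); capacity 2 + 6 + 2 + 5 = 15.

15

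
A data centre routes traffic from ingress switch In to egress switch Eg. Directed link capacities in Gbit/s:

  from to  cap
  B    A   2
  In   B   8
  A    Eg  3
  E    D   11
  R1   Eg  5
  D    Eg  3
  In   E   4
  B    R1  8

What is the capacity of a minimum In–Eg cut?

Augment In→E→D→Eg: bottleneck 3, flow now 3.
Augment In→B→R1→Eg: bottleneck 5, flow now 8.
Augment In→B→A→Eg: bottleneck 2, flow now 10.
No augmenting path remains; maximum flow = 10.
By max-flow min-cut, the minimum cut capacity equals the max flow.
In the residual graph, reachable from In: {In, E, B, D, R1}.
Min-cut edges: B→A (2), D→Eg (3), R1→Eg (5); capacity 2 + 3 + 5 = 10.

10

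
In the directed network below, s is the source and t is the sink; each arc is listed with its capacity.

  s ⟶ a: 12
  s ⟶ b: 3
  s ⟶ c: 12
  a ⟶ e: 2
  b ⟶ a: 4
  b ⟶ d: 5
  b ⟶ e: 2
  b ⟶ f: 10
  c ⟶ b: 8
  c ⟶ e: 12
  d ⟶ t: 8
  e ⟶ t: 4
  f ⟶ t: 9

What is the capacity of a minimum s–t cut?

15

Augment s→a→e→t: bottleneck 2, flow now 2.
Augment s→b→d→t: bottleneck 3, flow now 5.
Augment s→c→e→t: bottleneck 2, flow now 7.
Augment s→c→b→d→t: bottleneck 2, flow now 9.
Augment s→c→b→f→t: bottleneck 6, flow now 15.
No augmenting path remains; maximum flow = 15.
By max-flow min-cut, the minimum cut capacity equals the max flow.
In the residual graph, reachable from s: {s, a, c, e}.
Min-cut edges: s→b (3), c→b (8), e→t (4); capacity 3 + 8 + 4 = 15.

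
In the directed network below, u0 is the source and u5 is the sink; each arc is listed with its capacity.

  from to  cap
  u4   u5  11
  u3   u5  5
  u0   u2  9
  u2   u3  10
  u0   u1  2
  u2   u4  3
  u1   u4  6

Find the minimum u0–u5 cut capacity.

10

Augment u0→u1→u4→u5: bottleneck 2, flow now 2.
Augment u0→u2→u3→u5: bottleneck 5, flow now 7.
Augment u0→u2→u4→u5: bottleneck 3, flow now 10.
No augmenting path remains; maximum flow = 10.
By max-flow min-cut, the minimum cut capacity equals the max flow.
In the residual graph, reachable from u0: {u0, u2, u3}.
Min-cut edges: u0→u1 (2), u2→u4 (3), u3→u5 (5); capacity 2 + 3 + 5 = 10.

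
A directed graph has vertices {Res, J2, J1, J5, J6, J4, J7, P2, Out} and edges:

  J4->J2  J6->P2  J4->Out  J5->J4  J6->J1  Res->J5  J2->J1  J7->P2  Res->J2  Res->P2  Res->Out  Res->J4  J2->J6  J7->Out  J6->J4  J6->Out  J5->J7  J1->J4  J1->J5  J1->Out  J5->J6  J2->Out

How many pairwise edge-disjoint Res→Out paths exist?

Assign every edge capacity 1; by Menger, the answer equals the max flow.
Path Res→Out (+1); total 1.
Path Res→J2→Out (+1); total 2.
Path Res→J4→Out (+1); total 3.
Path Res→J5→J6→Out (+1); total 4.
No residual Res→Out path; max flow = 4.
Certifying cut of size 4: {Res→J2, Res→J4, Res→J5, Res→Out}.

4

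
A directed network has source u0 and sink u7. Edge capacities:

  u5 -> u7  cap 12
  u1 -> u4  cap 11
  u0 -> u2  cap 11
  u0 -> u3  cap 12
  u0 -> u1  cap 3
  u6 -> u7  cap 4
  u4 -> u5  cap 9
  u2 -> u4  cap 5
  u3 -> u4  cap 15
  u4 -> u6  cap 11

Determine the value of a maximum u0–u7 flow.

13

Augment u0→u1→u4→u5→u7: bottleneck 3, flow now 3.
Augment u0→u2→u4→u5→u7: bottleneck 5, flow now 8.
Augment u0→u3→u4→u5→u7: bottleneck 1, flow now 9.
Augment u0→u3→u4→u6→u7: bottleneck 4, flow now 13.
No augmenting path remains; maximum flow = 13.
In the residual graph, reachable from u0: {u0, u1, u2, u3, u4, u6}.
Min-cut edges: u4→u5 (9), u6→u7 (4); capacity 9 + 4 = 13.
This cut is saturated, so no flow can exceed 13.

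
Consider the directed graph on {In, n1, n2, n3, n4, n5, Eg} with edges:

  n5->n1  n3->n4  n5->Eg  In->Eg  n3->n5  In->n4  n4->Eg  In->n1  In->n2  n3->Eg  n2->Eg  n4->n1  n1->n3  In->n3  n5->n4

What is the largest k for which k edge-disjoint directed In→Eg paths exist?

5

Assign every edge capacity 1; by Menger, the answer equals the max flow.
Path In→Eg (+1); total 1.
Path In→n2→Eg (+1); total 2.
Path In→n3→Eg (+1); total 3.
Path In→n4→Eg (+1); total 4.
Path In→n1→n3→n5→Eg (+1); total 5.
No residual In→Eg path; max flow = 5.
Certifying cut of size 5: {In→Eg, In→n1, In→n2, In→n3, In→n4}.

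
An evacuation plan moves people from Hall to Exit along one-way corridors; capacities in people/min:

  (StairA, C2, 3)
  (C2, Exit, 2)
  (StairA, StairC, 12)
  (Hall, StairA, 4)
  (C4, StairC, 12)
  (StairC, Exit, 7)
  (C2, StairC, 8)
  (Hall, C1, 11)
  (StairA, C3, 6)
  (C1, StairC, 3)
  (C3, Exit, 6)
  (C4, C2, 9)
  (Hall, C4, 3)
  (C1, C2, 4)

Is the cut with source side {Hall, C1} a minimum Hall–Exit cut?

Given cut capacity: 3 + 4 + 3 + 4 = 14.
Augment Hall→C1→StairC→Exit: bottleneck 3, flow now 3.
Augment Hall→C1→C2→Exit: bottleneck 2, flow now 5.
Augment Hall→C4→StairC→Exit: bottleneck 3, flow now 8.
Augment Hall→StairA→C3→Exit: bottleneck 4, flow now 12.
Augment Hall→C1→C2→StairC→Exit: bottleneck 1, flow now 13.
No augmenting path remains; maximum flow = 13.
In the residual graph, reachable from Hall: {Hall, C1, C4, StairC, C2}.
Min-cut edges: Hall→StairA (4), StairC→Exit (7), C2→Exit (2); capacity 4 + 7 + 2 = 13.
Cut capacity 14 exceeds the max flow 13, so it is not minimum.

No — its capacity is 14, but the minimum cut has capacity 13.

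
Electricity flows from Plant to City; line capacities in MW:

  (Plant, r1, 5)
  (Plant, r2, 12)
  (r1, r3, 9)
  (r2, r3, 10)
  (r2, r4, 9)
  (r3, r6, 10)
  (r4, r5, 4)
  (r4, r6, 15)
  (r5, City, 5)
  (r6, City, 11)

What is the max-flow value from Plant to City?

15

Augment Plant→r1→r3→r6→City: bottleneck 5, flow now 5.
Augment Plant→r2→r3→r6→City: bottleneck 5, flow now 10.
Augment Plant→r2→r4→r5→City: bottleneck 4, flow now 14.
Augment Plant→r2→r4→r6→City: bottleneck 1, flow now 15.
No augmenting path remains; maximum flow = 15.
In the residual graph, reachable from Plant: {Plant, r1, r2, r3, r4, r6}.
Min-cut edges: r4→r5 (4), r6→City (11); capacity 4 + 11 = 15.
This cut is saturated, so no flow can exceed 15.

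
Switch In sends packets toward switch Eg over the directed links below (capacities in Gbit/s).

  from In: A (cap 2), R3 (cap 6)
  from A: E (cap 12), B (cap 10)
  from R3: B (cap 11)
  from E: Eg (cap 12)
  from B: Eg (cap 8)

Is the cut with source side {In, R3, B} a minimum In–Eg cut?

Given cut capacity: 2 + 8 = 10.
Augment In→A→E→Eg: bottleneck 2, flow now 2.
Augment In→R3→B→Eg: bottleneck 6, flow now 8.
No augmenting path remains; maximum flow = 8.
In the residual graph, reachable from In: {In}.
Min-cut edges: In→A (2), In→R3 (6); capacity 2 + 6 = 8.
Cut capacity 10 exceeds the max flow 8, so it is not minimum.

No — its capacity is 10, but the minimum cut has capacity 8.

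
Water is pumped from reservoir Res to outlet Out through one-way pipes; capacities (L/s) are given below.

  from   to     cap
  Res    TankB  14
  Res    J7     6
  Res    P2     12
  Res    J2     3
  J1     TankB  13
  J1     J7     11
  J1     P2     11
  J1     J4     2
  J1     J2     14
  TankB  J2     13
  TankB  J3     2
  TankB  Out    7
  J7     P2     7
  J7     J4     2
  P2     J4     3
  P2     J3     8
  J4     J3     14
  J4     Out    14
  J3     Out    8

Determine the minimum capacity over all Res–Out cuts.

Augment Res→TankB→Out: bottleneck 7, flow now 7.
Augment Res→TankB→J3→Out: bottleneck 2, flow now 9.
Augment Res→J7→J4→Out: bottleneck 2, flow now 11.
Augment Res→P2→J4→Out: bottleneck 3, flow now 14.
Augment Res→P2→J3→Out: bottleneck 6, flow now 20.
No augmenting path remains; maximum flow = 20.
By max-flow min-cut, the minimum cut capacity equals the max flow.
In the residual graph, reachable from Res: {Res, TankB, J7, P2, J2, J3}.
Min-cut edges: TankB→Out (7), J7→J4 (2), P2→J4 (3), J3→Out (8); capacity 7 + 2 + 3 + 8 = 20.

20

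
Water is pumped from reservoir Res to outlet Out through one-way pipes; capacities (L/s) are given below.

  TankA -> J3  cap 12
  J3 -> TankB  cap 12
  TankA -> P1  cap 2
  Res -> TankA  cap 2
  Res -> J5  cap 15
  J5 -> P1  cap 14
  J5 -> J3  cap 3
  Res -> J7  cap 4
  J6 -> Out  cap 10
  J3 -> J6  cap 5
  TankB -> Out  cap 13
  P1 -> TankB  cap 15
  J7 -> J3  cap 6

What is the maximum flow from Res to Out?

18

Augment Res→J7→J3→J6→Out: bottleneck 4, flow now 4.
Augment Res→J5→J3→J6→Out: bottleneck 1, flow now 5.
Augment Res→J5→J3→TankB→Out: bottleneck 2, flow now 7.
Augment Res→J5→P1→TankB→Out: bottleneck 11, flow now 18.
No augmenting path remains; maximum flow = 18.
In the residual graph, reachable from Res: {Res, J7, J5, TankA, J3, P1, TankB}.
Min-cut edges: J3→J6 (5), TankB→Out (13); capacity 5 + 13 = 18.
This cut is saturated, so no flow can exceed 18.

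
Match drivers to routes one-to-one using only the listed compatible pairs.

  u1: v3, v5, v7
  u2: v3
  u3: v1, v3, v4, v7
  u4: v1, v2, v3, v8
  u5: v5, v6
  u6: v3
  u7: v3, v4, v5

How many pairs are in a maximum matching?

6

Unit-capacity flow: source→left, listed edges, right→sink; max matching = max flow.
Augmenting path u1→v3 (+1); matched 1.
Augmenting path u3→v1 (+1); matched 2.
Augmenting path u4→v2 (+1); matched 3.
Augmenting path u5→v5 (+1); matched 4.
Augmenting path u7→v4 (+1); matched 5.
Augmenting path u2→v3→u1→v7 (+1); matched 6.
No augmenting path remains; maximum matching = 6.
König certificate: {u1, u3, u4, u5, u7, v3} is a vertex cover of size 6 (every listed pair touches it), so no matching can be larger.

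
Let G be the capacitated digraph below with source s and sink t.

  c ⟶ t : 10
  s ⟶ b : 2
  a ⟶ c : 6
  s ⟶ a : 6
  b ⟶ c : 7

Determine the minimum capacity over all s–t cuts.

Augment s→a→c→t: bottleneck 6, flow now 6.
Augment s→b→c→t: bottleneck 2, flow now 8.
No augmenting path remains; maximum flow = 8.
By max-flow min-cut, the minimum cut capacity equals the max flow.
In the residual graph, reachable from s: {s}.
Min-cut edges: s→a (6), s→b (2); capacity 6 + 2 = 8.

8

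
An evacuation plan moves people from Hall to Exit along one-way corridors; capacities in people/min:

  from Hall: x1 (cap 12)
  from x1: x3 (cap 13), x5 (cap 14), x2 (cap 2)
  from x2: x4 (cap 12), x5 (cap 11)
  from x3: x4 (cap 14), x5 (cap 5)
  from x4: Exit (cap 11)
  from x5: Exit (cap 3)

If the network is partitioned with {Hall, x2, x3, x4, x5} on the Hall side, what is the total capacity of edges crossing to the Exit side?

26

Edges leaving {Hall, x2, x3, x4, x5}: Hall→x1 (12), x4→Exit (11), x5→Exit (3).
Cut capacity = 12 + 11 + 3 = 26.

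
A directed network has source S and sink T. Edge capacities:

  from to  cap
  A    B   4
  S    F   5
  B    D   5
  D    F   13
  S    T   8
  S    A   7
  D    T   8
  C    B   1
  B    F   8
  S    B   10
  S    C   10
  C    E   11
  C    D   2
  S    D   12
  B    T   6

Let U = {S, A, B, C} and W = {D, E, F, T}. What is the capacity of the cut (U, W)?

Edges leaving {S, A, B, C}: S→D (12), S→F (5), S→T (8), B→D (5), B→F (8), B→T (6), C→D (2), C→E (11).
Cut capacity = 12 + 5 + 8 + 5 + 8 + 6 + 2 + 11 = 57.

57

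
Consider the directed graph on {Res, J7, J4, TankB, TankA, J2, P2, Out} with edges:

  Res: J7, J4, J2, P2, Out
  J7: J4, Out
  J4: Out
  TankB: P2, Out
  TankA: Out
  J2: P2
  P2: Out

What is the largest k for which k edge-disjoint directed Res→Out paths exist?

Assign every edge capacity 1; by Menger, the answer equals the max flow.
Path Res→Out (+1); total 1.
Path Res→J7→Out (+1); total 2.
Path Res→J4→Out (+1); total 3.
Path Res→P2→Out (+1); total 4.
No residual Res→Out path; max flow = 4.
Certifying cut of size 4: {P2→Out, Res→J4, Res→J7, Res→Out}.

4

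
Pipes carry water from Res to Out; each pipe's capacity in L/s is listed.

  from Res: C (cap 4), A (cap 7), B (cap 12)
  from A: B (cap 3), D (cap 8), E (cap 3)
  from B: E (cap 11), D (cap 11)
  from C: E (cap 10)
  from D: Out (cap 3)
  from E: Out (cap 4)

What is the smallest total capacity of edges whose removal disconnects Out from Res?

Augment Res→A→D→Out: bottleneck 3, flow now 3.
Augment Res→A→E→Out: bottleneck 3, flow now 6.
Augment Res→B→E→Out: bottleneck 1, flow now 7.
No augmenting path remains; maximum flow = 7.
By max-flow min-cut, the minimum cut capacity equals the max flow.
In the residual graph, reachable from Res: {Res, A, B, C, D, E}.
Min-cut edges: D→Out (3), E→Out (4); capacity 3 + 4 = 7.

7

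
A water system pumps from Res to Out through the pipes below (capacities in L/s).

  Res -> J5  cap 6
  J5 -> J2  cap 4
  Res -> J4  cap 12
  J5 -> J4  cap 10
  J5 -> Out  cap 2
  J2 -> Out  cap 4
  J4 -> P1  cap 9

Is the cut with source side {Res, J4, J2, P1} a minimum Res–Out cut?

No — its capacity is 10, but the minimum cut has capacity 6.

Given cut capacity: 6 + 4 = 10.
Augment Res→J5→Out: bottleneck 2, flow now 2.
Augment Res→J5→J2→Out: bottleneck 4, flow now 6.
No augmenting path remains; maximum flow = 6.
In the residual graph, reachable from Res: {Res, J4, P1}.
Min-cut edges: Res→J5 (6); capacity 6 = 6.
Cut capacity 10 exceeds the max flow 6, so it is not minimum.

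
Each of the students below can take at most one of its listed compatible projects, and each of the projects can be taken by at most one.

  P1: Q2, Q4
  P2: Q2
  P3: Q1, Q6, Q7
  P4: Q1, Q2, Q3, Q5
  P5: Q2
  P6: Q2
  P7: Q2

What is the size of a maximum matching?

Unit-capacity flow: source→left, listed edges, right→sink; max matching = max flow.
Augmenting path P1→Q2 (+1); matched 1.
Augmenting path P3→Q1 (+1); matched 2.
Augmenting path P4→Q3 (+1); matched 3.
Augmenting path P2→Q2→P1→Q4 (+1); matched 4.
No augmenting path remains; maximum matching = 4.
König certificate: {P1, P3, P4, Q2} is a vertex cover of size 4 (every listed pair touches it), so no matching can be larger.

4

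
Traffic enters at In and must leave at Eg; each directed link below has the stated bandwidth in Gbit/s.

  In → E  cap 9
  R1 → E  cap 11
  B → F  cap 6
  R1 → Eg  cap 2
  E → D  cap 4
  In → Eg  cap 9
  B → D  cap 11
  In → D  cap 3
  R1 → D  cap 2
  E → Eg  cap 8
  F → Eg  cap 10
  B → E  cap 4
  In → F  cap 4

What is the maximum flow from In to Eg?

21

Augment In→Eg: bottleneck 9, flow now 9.
Augment In→F→Eg: bottleneck 4, flow now 13.
Augment In→E→Eg: bottleneck 8, flow now 21.
No augmenting path remains; maximum flow = 21.
In the residual graph, reachable from In: {In, E, D}.
Min-cut edges: In→F (4), In→Eg (9), E→Eg (8); capacity 4 + 9 + 8 = 21.
This cut is saturated, so no flow can exceed 21.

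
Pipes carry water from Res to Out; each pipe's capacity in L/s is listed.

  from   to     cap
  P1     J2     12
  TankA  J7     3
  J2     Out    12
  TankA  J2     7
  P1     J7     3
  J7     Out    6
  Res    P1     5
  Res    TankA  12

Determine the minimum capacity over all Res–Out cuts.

Augment Res→TankA→J7→Out: bottleneck 3, flow now 3.
Augment Res→TankA→J2→Out: bottleneck 7, flow now 10.
Augment Res→P1→J7→Out: bottleneck 3, flow now 13.
Augment Res→P1→J2→Out: bottleneck 2, flow now 15.
No augmenting path remains; maximum flow = 15.
By max-flow min-cut, the minimum cut capacity equals the max flow.
In the residual graph, reachable from Res: {Res, TankA}.
Min-cut edges: Res→P1 (5), TankA→J7 (3), TankA→J2 (7); capacity 5 + 3 + 7 = 15.

15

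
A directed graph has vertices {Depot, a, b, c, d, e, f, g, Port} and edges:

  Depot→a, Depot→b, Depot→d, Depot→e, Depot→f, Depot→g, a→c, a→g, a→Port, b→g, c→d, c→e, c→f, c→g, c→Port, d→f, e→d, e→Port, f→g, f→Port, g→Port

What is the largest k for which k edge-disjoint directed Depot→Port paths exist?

4

Assign every edge capacity 1; by Menger, the answer equals the max flow.
Path Depot→a→Port (+1); total 1.
Path Depot→e→Port (+1); total 2.
Path Depot→f→Port (+1); total 3.
Path Depot→g→Port (+1); total 4.
No residual Depot→Port path; max flow = 4.
Certifying cut of size 4: {Depot→a, Depot→e, f→Port, g→Port}.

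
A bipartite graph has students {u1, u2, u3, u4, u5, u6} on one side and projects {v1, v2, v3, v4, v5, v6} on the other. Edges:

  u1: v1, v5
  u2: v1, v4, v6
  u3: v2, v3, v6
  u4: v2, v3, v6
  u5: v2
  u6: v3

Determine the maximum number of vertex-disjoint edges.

5

Unit-capacity flow: source→left, listed edges, right→sink; max matching = max flow.
Augmenting path u1→v1 (+1); matched 1.
Augmenting path u2→v4 (+1); matched 2.
Augmenting path u3→v2 (+1); matched 3.
Augmenting path u4→v3 (+1); matched 4.
Augmenting path u5→v2→u3→v6 (+1); matched 5.
No augmenting path remains; maximum matching = 5.
König certificate: {u1, u2, v2, v3, v6} is a vertex cover of size 5 (every listed pair touches it), so no matching can be larger.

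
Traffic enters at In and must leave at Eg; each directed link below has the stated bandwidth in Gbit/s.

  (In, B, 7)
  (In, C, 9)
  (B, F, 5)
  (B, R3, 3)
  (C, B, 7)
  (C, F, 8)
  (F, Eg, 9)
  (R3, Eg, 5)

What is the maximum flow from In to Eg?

Augment In→B→F→Eg: bottleneck 5, flow now 5.
Augment In→B→R3→Eg: bottleneck 2, flow now 7.
Augment In→C→F→Eg: bottleneck 4, flow now 11.
Augment In→C→B→R3→Eg: bottleneck 1, flow now 12.
No augmenting path remains; maximum flow = 12.
In the residual graph, reachable from In: {In, B, C, F}.
Min-cut edges: B→R3 (3), F→Eg (9); capacity 3 + 9 = 12.
This cut is saturated, so no flow can exceed 12.

12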